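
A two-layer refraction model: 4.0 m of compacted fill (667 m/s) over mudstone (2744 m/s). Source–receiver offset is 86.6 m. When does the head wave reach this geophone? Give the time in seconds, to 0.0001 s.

0.0432 s

θ_c = arcsin(V₁/V₂) = arcsin(667/2744) = 14.07°, cos θ_c = 0.9700.
Intercept time tᵢ = 2h cos θ_c / V₁ = 2·4.0·0.9700/667 = 0.01163 s.
t = x/V₂ + tᵢ = 86.6/2744 + 0.01163 = 0.04319 s.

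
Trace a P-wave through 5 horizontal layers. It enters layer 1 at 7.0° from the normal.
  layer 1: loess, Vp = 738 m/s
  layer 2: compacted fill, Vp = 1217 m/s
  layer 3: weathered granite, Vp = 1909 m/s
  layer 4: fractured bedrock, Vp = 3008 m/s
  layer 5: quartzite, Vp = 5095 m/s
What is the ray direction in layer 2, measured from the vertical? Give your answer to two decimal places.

Ray parameter p = sin 7.0° / 738 = 1.6513e-04 s/m.
sin θ_2 = p·V_2 = 1.6513e-04 × 1217 = 0.2010.
θ_2 = arcsin 0.2010 = 11.59°.

11.59°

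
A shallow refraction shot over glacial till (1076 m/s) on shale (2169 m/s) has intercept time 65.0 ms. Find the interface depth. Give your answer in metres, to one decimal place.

40.3 m

h = tᵢ·V₁·V₂ / (2·√(V₂²−V₁²)).
√(V₂²−V₁²) = √(2169² − 1076²) = 1883.3 m/s.
h = 0.065 s × 1076 × 2169 / (2 × 1883.3) = 40.28 m.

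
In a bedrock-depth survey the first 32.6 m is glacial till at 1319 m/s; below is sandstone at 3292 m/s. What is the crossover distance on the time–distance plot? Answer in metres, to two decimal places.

99.67 m

θ_c = arcsin(1319/3292) = 23.62°, so cos θ_c = 0.9162 and tᵢ = 2h cos θ_c/V₁ = 0.0453 s.
At crossover x/V₁ = x/V₂ + tᵢ ⇒ x = tᵢ/(1/V₁ − 1/V₂) = 0.04529/(7.5815e-04 − 3.0377e-04) = 99.67 m.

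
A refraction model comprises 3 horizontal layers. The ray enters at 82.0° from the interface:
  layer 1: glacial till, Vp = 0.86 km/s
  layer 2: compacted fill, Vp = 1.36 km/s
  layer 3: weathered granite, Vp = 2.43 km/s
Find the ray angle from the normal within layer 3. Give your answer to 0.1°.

From the normal: θ₁ = 90° − 82.0° = 8.0°.
Snell's law across each interface conserves sin θ / V, so sin θ_3 = V_3·sin θ₁/V₁.
sin θ_3 = 2.43 × sin 8.0° / 0.86 = 0.3932.
θ_3 = arcsin 0.3932 = 23.16°.

23.2°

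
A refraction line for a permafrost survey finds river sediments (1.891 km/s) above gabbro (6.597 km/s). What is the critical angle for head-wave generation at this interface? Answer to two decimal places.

Critical incidence: sin θ_c = V₁/V₂ = 1.891/6.597 = 0.2866.
θ_c = arcsin 0.2866 = 16.66°.

16.66°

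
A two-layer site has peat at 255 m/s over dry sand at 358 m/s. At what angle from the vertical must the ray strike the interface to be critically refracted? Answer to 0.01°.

45.42°

Critical incidence: sin θ_c = V₁/V₂ = 255/358 = 0.7123.
θ_c = arcsin 0.7123 = 45.42°.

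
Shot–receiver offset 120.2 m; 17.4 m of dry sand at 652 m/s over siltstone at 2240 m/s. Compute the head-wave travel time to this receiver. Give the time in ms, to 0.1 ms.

104.7 ms

t = x/V₂ + 2h·√(V₂²−V₁²)/(V₁V₂).
√(V₂²−V₁²) = √(2240²−652²) = 2143.0 m/s; delay term = 2·17.4·2143.0/(652·2240) = 0.05106 s.
t = 120.2/2240 + 0.05106 = 0.10472 s.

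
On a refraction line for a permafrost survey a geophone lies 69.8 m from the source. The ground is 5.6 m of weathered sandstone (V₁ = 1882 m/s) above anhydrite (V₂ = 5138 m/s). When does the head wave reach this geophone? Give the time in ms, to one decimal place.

19.1 ms

θ_c = arcsin(V₁/V₂) = arcsin(1882/5138) = 21.49°, cos θ_c = 0.9305.
Intercept time tᵢ = 2h cos θ_c / V₁ = 2·5.6·0.9305/1882 = 0.00554 s.
t = x/V₂ + tᵢ = 69.8/5138 + 0.00554 = 0.01912 s.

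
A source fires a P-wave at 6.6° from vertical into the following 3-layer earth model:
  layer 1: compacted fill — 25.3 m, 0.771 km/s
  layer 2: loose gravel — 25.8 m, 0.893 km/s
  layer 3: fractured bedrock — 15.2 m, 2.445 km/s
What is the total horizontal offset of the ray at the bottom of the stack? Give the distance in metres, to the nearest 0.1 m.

p = sin θ₁/V₁ = sin 6.6°/0.771 = 1.4908e-01 s/km is conserved through the stack.
Layer 1: θ = 6.60°; offset = 25.3·tan 6.60° = 2.927 m.
Layer 2: sin θ = p·0.893 = 0.1331 → θ = 7.65°; offset = 25.8·tan 7.65° = 3.465 m.
Layer 3: sin θ = p·2.445 = 0.3645 → θ = 21.38°; offset = 15.2·tan 21.38° = 5.950 m.
Summing the layer offsets gives 12.342 m.

12.3 m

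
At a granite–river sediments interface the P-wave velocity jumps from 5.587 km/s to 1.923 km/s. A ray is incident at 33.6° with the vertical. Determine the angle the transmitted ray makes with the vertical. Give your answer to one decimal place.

sin θ₁/V₁ = sin θ₂/V₂ ⇒ sin θ₂ = 1.923·sin 33.6°/5.587 = 1.923·0.5534/5.587 = 0.1905.
θ₂ = sin⁻¹(0.1905) = 10.98° (from vertical).

11.0°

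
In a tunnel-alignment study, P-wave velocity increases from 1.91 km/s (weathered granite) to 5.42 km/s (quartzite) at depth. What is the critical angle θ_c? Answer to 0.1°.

Critical incidence: sin θ_c = V₁/V₂ = 1.91/5.42 = 0.3524.
θ_c = arcsin 0.3524 = 20.63°.

20.6°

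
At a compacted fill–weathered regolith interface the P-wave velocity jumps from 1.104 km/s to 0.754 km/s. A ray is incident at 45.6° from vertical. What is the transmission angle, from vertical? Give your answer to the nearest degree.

Snell's law: sin θ₂ = (V₂/V₁)·sin θ₁ = (0.754/1.104)·sin 45.6° = 0.4880.
θ₂ = sin⁻¹(0.4880) = 29.21° (from vertical).

29°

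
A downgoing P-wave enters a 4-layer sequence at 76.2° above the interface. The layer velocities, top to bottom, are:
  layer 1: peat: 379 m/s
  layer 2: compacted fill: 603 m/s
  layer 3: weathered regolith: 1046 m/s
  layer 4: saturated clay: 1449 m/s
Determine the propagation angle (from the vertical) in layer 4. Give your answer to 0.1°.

From the normal: θ₁ = 90° − 76.2° = 13.8°.
Ray parameter p = sin 13.8° / 379 = 6.2938e-04 s/m.
sin θ_4 = p·V_4 = 6.2938e-04 × 1449 = 0.9120.
θ_4 = 65.78° from the vertical.

65.8°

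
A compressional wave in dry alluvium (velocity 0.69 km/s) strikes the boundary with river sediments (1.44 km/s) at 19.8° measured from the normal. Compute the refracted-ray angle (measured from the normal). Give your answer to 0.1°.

sin θ₁/V₁ = sin θ₂/V₂ ⇒ sin θ₂ = 1.44·sin 19.8°/0.69 = 1.44·0.3387/0.69 = 0.7069.
θ₂ = sin⁻¹(0.7069) = 44.99° (from vertical).

45.0°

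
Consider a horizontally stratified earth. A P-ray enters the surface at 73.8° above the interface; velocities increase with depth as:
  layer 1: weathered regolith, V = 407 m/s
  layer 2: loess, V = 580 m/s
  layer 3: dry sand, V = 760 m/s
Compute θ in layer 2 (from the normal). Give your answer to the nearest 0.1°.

23.4°

From the normal: θ₁ = 90° − 73.8° = 16.2°.
Ray parameter p = sin 16.2° / 407 = 6.8548e-04 s/m.
sin θ_2 = p·V_2 = 6.8548e-04 × 580 = 0.3976.
θ_2 = arcsin 0.3976 = 23.43°.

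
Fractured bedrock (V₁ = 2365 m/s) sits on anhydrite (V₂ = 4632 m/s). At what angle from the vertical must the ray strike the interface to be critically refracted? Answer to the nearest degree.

31°

At critical incidence the refracted ray runs along the interface (θ₂ = 90°), so sin θ_c = V₁/V₂.
θ_c = arcsin(2365/4632) = arcsin 0.5106 = 30.70°.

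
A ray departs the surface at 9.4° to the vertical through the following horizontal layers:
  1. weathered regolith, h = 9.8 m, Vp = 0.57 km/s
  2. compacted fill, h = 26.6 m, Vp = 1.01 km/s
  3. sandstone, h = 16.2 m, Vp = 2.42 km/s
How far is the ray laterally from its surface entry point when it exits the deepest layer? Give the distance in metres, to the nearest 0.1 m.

25.3 m

Apply Snell's law at each interface; in layer i the horizontal offset is hᵢ·tan θᵢ.
Layer 1: θ = 9.40°; offset = 9.8·tan 9.40° = 1.622 m.
Layer 2: sin θ = 1.01·sin 9.4°/0.57 = 0.2894, θ = 16.82°; offset = 26.6·tan 16.82° = 8.042 m.
Layer 3: sin θ = 2.42·sin 9.4°/0.57 = 0.6934, θ = 43.90°; offset = 16.2·tan 43.90° = 15.590 m.
Summing the layer offsets gives 25.255 m.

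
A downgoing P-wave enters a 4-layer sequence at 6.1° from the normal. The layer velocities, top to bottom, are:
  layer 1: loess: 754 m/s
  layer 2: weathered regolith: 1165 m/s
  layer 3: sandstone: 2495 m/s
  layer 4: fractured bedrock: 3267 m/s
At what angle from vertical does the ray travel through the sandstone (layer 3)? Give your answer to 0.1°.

20.6°

Ray parameter p = sin 6.1° / 754 = 1.4093e-04 s/m.
sin θ_3 = p·V_3 = 1.4093e-04 × 2495 = 0.3516.
θ_3 = arcsin 0.3516 = 20.59°.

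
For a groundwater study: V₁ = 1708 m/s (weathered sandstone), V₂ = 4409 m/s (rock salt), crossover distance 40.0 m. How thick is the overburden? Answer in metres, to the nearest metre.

13 m

x_cross = 2h·√((V₂+V₁)/(V₂−V₁)) → h = x_cross / (2·√((V₂+V₁)/(V₂−V₁))).
√((V₂+V₁)/(V₂−V₁)) = √((4409+1708)/(4409−1708)) = 1.5049.
h = 40.0 / (2·1.5049) = 13.29 m.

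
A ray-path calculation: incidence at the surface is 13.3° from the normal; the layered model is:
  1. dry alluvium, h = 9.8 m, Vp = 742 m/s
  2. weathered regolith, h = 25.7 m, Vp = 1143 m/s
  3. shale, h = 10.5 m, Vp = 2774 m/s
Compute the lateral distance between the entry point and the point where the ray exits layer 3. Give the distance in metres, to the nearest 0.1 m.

Apply Snell's law at each interface; in layer i the horizontal offset is hᵢ·tan θᵢ.
Layer 1: θ = 13.30°; offset = 9.8·tan 13.30° = 2.317 m.
Layer 2: sin θ = 1143·sin 13.3°/742 = 0.3544, θ = 20.76°; offset = 25.7·tan 20.76° = 9.740 m.
Layer 3: sin θ = 2774·sin 13.3°/742 = 0.8601, θ = 59.32°; offset = 10.5·tan 59.32° = 17.700 m.
Σ offsets = 29.756 m.

29.8 m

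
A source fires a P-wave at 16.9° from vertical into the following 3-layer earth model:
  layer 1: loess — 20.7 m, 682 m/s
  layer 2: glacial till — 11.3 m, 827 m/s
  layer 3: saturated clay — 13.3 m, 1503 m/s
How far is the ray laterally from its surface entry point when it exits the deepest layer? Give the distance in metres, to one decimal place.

p = sin θ₁/V₁ = sin 16.9°/682 = 4.2625e-04 s/m is conserved through the stack.
Layer 1: θ = 16.90°; offset = 20.7·tan 16.90° = 6.289 m.
Layer 2: sin θ = p·827 = 0.3525 → θ = 20.64°; offset = 11.3·tan 20.64° = 4.257 m.
Layer 3: sin θ = p·1503 = 0.6407 → θ = 39.84°; offset = 13.3·tan 39.84° = 11.097 m.
Total horizontal offset = 21.643 m.

21.6 m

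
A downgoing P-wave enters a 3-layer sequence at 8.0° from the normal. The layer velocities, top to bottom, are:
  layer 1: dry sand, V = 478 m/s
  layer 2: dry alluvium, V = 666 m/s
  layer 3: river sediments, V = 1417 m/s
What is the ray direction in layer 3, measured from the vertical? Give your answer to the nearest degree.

24°

Snell's law across each interface conserves sin θ / V, so sin θ_3 = V_3·sin θ₁/V₁.
sin θ_3 = 1417 × sin 8.0° / 478 = 0.4126.
θ_3 = 24.37° from the vertical.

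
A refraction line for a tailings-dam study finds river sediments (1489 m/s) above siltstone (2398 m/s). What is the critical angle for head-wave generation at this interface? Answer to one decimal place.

Critical incidence: sin θ_c = V₁/V₂ = 1489/2398 = 0.6209.
θ_c = arcsin 0.6209 = 38.38°.

38.4°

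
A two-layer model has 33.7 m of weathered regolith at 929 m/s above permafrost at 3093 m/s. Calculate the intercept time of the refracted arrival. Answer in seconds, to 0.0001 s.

θ_c = arcsin(V₁/V₂) = arcsin(929/3093) = 17.48°; cos θ_c = 0.9538.
tᵢ = 2h·cos θ_c / V₁ = 2·33.7·0.9538 / 929 = 0.06920 s.

0.0692 s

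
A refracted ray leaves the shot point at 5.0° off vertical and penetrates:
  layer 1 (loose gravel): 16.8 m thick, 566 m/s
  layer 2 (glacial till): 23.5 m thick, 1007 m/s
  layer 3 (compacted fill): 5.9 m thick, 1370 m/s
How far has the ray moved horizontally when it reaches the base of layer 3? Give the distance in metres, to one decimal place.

Ray parameter p = sin 5.0° / 566 m/s = 1.5399e-04 s/m.
Layer 1: θ = 5.00°; offset = 16.8·tan 5.00° = 1.470 m.
Layer 2: sin θ = p·1007 = 0.1551 → θ = 8.92°; offset = 23.5·tan 8.92° = 3.689 m.
Layer 3: sin θ = p·1370 = 0.2110 → θ = 12.18°; offset = 5.9·tan 12.18° = 1.273 m.
Summing the layer offsets gives 6.432 m.

6.4 m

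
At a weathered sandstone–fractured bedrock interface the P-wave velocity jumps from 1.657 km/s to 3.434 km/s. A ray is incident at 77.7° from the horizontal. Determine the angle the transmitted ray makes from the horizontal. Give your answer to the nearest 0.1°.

Convert to the normal: θ₁ = 90° − 77.7° = 12.3°.
sin θ₁/V₁ = sin θ₂/V₂ ⇒ sin θ₂ = 3.434·sin 12.3°/1.657 = 3.434·0.2130/1.657 = 0.4415.
θ₂ = sin⁻¹(0.4415) = 26.20° (from vertical).
From the interface: 90° − 26.20° = 63.80°.

63.8°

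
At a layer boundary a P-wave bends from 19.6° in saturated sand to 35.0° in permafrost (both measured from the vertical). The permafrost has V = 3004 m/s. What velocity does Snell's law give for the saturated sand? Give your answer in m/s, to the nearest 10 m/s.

Snell's law: sin 19.6°/V₁ = sin 35.0°/V₂.
V₁ = V₂·sin 19.6°/sin 35.0° = 3004 × 0.5848 = 1756.87 m/s.

1760 m/s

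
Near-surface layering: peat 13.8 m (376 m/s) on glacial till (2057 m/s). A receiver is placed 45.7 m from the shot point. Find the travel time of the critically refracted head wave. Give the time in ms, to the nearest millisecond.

θ_c = arcsin(V₁/V₂) = arcsin(376/2057) = 10.53°, cos θ_c = 0.9832.
Intercept time tᵢ = 2h cos θ_c / V₁ = 2·13.8·0.9832/376 = 0.07217 s.
t = x/V₂ + tᵢ = 45.7/2057 + 0.07217 = 0.09438 s.

94 ms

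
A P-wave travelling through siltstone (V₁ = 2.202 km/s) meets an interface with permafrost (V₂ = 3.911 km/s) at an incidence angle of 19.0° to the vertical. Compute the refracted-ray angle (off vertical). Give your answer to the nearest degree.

35°

sin θ₁/V₁ = sin θ₂/V₂ ⇒ sin θ₂ = 3.911·sin 19.0°/2.202 = 3.911·0.3256/2.202 = 0.5782.
θ₂ = sin⁻¹(0.5782) = 35.33° (from vertical).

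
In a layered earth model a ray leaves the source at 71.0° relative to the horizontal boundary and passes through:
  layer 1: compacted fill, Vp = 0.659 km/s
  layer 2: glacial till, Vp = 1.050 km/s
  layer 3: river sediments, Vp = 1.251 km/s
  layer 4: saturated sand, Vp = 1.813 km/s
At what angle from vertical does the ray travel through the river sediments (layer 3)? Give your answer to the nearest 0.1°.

38.2°

From the normal: θ₁ = 90° − 71.0° = 19.0°.
Snell's law across each interface conserves sin θ / V, so sin θ_3 = V_3·sin θ₁/V₁.
sin θ_3 = 1.251 × sin 19.0° / 0.659 = 0.6180.
θ_3 = arcsin 0.6180 = 38.17°.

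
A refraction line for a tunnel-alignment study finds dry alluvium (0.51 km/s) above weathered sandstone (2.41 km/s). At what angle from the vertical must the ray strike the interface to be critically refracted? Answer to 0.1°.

At critical incidence the refracted ray runs along the interface (θ₂ = 90°), so sin θ_c = V₁/V₂.
θ_c = arcsin(0.51/2.41) = arcsin 0.2116 = 12.22°.

12.2°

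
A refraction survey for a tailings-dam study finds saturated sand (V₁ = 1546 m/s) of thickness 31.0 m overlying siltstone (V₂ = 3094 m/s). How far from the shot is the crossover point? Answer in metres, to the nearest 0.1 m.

x_cross = 2h·√((V₂+V₁)/(V₂−V₁)).
(V₂+V₁)/(V₂−V₁) = (3094+1546)/(3094−1546) = 2.9974; √ = 1.7313.
x_cross = 2·31.0·1.7313 = 107.34 m.

107.3 m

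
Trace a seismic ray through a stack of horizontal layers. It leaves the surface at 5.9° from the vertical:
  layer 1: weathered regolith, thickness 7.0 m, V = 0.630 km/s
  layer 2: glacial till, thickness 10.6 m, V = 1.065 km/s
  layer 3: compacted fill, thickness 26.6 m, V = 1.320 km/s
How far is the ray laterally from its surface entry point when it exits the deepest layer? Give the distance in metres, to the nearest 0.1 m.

p = sin θ₁/V₁ = sin 5.9°/0.630 = 1.6316e-01 s/km is conserved through the stack.
Layer 1: θ = 5.90°; offset = 7.0·tan 5.90° = 0.723 m.
Layer 2: sin θ = p·1.065 = 0.1738 → θ = 10.01°; offset = 10.6·tan 10.01° = 1.870 m.
Layer 3: sin θ = p·1.320 = 0.2154 → θ = 12.44°; offset = 26.6·tan 12.44° = 5.867 m.
Total horizontal offset = 8.460 m.

8.5 m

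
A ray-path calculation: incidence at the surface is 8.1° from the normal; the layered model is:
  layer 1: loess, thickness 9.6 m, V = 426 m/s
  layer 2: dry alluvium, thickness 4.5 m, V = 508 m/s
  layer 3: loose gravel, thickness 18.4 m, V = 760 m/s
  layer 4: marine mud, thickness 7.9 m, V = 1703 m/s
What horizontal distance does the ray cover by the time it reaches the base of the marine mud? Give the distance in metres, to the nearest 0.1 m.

p = sin θ₁/V₁ = sin 8.1°/426 = 3.3075e-04 s/m is conserved through the stack.
Layer 1: θ = 8.10°; offset = 9.6·tan 8.10° = 1.366 m.
Layer 2: sin θ = p·508 = 0.1680 → θ = 9.67°; offset = 4.5·tan 9.67° = 0.767 m.
Layer 3: sin θ = p·760 = 0.2514 → θ = 14.56°; offset = 18.4·tan 14.56° = 4.779 m.
Layer 4: sin θ = p·1703 = 0.5633 → θ = 34.28°; offset = 7.9·tan 34.28° = 5.385 m.
Summing the layer offsets gives 12.297 m.

12.3 m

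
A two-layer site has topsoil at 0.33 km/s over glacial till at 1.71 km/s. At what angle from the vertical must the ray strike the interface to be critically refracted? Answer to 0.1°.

Critical incidence: sin θ_c = V₁/V₂ = 0.33/1.71 = 0.1930.
θ_c = arcsin 0.1930 = 11.13°.

11.1°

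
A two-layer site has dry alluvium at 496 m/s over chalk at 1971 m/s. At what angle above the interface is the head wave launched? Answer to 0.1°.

At critical incidence the refracted ray runs along the interface (θ₂ = 90°), so sin θ_c = V₁/V₂.
θ_c = arcsin(496/1971) = arcsin 0.2516 = 14.58°.
Measured from the interface: 90° − 14.58° = 75.42°.

75.4°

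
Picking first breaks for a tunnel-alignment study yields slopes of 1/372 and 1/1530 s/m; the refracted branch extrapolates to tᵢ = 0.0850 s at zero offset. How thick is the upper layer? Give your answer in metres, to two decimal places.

θ_c = arcsin(372/1530) = 14.07°; cos θ_c = 0.9700.
tᵢ = 2h cos θ_c/V₁ ⇒ h = tᵢ·V₁/(2 cos θ_c) = 0.085·372/(2·0.9700) = 16.30 m.

16.30 m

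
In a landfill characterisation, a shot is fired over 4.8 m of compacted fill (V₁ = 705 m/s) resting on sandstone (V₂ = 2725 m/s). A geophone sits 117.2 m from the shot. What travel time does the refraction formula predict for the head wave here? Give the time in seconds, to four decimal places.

0.0562 s

t = x/V₂ + 2h·√(V₂²−V₁²)/(V₁V₂).
√(V₂²−V₁²) = √(2725²−705²) = 2632.2 m/s; delay term = 2·4.8·2632.2/(705·2725) = 0.01315 s.
t = 117.2/2725 + 0.01315 = 0.05616 s.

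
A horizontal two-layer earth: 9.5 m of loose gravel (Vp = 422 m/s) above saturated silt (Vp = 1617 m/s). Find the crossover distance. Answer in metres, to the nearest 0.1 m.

24.8 m

θ_c = arcsin(422/1617) = 15.13°, so cos θ_c = 0.9653 and tᵢ = 2h cos θ_c/V₁ = 0.0435 s.
At crossover x/V₁ = x/V₂ + tᵢ ⇒ x = tᵢ/(1/V₁ − 1/V₂) = 0.04346/(2.3697e-03 − 6.1843e-04) = 24.82 m.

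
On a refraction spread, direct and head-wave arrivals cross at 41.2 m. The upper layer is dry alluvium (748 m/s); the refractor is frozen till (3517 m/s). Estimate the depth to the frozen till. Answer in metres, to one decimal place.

16.6 m

h = (x_cross/2)·√((V₂−V₁)/(V₂+V₁)).
(V₂−V₁)/(V₂+V₁) = (3517−748)/(3517+748) = 0.6492; √ = 0.8058.
h = (41.2/2)·0.8058 = 16.60 m.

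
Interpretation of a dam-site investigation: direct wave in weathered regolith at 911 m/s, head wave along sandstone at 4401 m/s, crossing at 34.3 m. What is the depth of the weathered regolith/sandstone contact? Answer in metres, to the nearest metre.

h = (x_cross/2)·√((V₂−V₁)/(V₂+V₁)).
(V₂−V₁)/(V₂+V₁) = (4401−911)/(4401+911) = 0.6570; √ = 0.8106.
h = (34.3/2)·0.8106 = 13.90 m.

14 m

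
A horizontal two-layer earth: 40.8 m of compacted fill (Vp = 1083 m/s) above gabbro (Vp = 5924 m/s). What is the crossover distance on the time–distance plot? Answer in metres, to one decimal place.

θ_c = arcsin(1083/5924) = 10.53°, so cos θ_c = 0.9831 and tᵢ = 2h cos θ_c/V₁ = 0.0741 s.
At crossover x/V₁ = x/V₂ + tᵢ ⇒ x = tᵢ/(1/V₁ − 1/V₂) = 0.07408/(9.2336e-04 − 1.6880e-04) = 98.17 m.

98.2 m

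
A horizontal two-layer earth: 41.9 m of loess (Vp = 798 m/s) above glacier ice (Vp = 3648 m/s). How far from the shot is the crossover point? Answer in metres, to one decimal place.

x_cross = 2h·√((V₂+V₁)/(V₂−V₁)).
(V₂+V₁)/(V₂−V₁) = (3648+798)/(3648−798) = 1.5600; √ = 1.2490.
x_cross = 2·41.9·1.2490 = 104.67 m.

104.7 m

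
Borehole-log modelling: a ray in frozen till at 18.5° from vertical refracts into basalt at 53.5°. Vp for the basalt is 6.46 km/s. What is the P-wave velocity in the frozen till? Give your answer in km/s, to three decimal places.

2.550 km/s

sin 18.5° = 0.3173; sin 53.5° = 0.8039.
V₁ = V₂·(sin θ₁/sin θ₂) = 6.46·(0.3173/0.8039) = 2.550 km/s.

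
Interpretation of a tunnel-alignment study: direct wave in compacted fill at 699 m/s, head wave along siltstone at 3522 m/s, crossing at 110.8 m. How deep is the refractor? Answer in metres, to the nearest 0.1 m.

45.3 m

h = (x_cross/2)·√((V₂−V₁)/(V₂+V₁)).
(V₂−V₁)/(V₂+V₁) = (3522−699)/(3522+699) = 0.6688; √ = 0.8178.
h = (110.8/2)·0.8178 = 45.31 m.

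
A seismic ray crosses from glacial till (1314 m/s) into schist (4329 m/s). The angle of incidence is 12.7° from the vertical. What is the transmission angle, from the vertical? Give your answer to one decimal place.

Snell's law: sin θ₂ = (V₂/V₁)·sin θ₁ = (4329/1314)·sin 12.7° = 0.7243.
θ₂ = arcsin 0.7243 = 46.41° from the normal.

46.4°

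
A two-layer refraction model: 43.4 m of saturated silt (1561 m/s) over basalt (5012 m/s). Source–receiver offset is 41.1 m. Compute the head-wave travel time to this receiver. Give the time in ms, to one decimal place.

61.0 ms

t = x/V₂ + 2h·√(V₂²−V₁²)/(V₁V₂).
√(V₂²−V₁²) = √(5012²−1561²) = 4762.7 m/s; delay term = 2·43.4·4762.7/(1561·5012) = 0.05284 s.
t = 41.1/5012 + 0.05284 = 0.06104 s.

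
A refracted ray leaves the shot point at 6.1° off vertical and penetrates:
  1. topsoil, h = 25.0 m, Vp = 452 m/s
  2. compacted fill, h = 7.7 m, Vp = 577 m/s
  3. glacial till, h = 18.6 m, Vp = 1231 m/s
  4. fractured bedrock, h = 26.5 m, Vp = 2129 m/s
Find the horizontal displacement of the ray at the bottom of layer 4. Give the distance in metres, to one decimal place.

24.7 m

p = sin θ₁/V₁ = sin 6.1°/452 = 2.3510e-04 s/m is conserved through the stack.
Layer 1: θ = 6.10°; offset = 25.0·tan 6.10° = 2.672 m.
Layer 2: sin θ = p·577 = 0.1357 → θ = 7.80°; offset = 7.7·tan 7.80° = 1.054 m.
Layer 3: sin θ = p·1231 = 0.2894 → θ = 16.82°; offset = 18.6·tan 16.82° = 5.624 m.
Layer 4: sin θ = p·2129 = 0.5005 → θ = 30.03°; offset = 26.5·tan 30.03° = 15.321 m.
Summing the layer offsets gives 24.671 m.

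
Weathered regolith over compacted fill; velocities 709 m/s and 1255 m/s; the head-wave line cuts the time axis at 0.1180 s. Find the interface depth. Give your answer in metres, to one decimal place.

θ_c = arcsin(709/1255) = 34.40°; cos θ_c = 0.8251.
tᵢ = 2h cos θ_c/V₁ ⇒ h = tᵢ·V₁/(2 cos θ_c) = 0.118·709/(2·0.8251) = 50.70 m.

50.7 m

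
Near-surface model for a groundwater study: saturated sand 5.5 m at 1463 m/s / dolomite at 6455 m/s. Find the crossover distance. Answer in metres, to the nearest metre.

14 m

θ_c = arcsin(1463/6455) = 13.10°, so cos θ_c = 0.9740 and tᵢ = 2h cos θ_c/V₁ = 0.0073 s.
At crossover x/V₁ = x/V₂ + tᵢ ⇒ x = tᵢ/(1/V₁ − 1/V₂) = 0.00732/(6.8353e-04 − 1.5492e-04) = 13.85 m.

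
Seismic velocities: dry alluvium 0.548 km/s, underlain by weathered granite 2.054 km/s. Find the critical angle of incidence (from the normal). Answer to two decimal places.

Critical incidence: sin θ_c = V₁/V₂ = 0.548/2.054 = 0.2668.
θ_c = arcsin 0.2668 = 15.47°.

15.47°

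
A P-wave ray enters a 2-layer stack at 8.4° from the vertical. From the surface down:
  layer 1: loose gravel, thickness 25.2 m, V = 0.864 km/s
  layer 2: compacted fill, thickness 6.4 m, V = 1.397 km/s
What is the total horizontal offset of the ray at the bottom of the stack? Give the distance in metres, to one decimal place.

Apply Snell's law at each interface; in layer i the horizontal offset is hᵢ·tan θᵢ.
Layer 1: θ = 8.40°; offset = 25.2·tan 8.40° = 3.721 m.
Layer 2: sin θ = 1.397·sin 8.4°/0.864 = 0.2362, θ = 13.66°; offset = 6.4·tan 13.66° = 1.556 m.
Σ offsets = 5.277 m.

5.3 m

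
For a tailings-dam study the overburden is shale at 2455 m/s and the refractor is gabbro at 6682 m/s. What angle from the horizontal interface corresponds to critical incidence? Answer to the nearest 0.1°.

At critical incidence the refracted ray runs along the interface (θ₂ = 90°), so sin θ_c = V₁/V₂.
θ_c = arcsin(2455/6682) = arcsin 0.3674 = 21.56°.
Measured from the interface: 90° − 21.56° = 68.44°.

68.4°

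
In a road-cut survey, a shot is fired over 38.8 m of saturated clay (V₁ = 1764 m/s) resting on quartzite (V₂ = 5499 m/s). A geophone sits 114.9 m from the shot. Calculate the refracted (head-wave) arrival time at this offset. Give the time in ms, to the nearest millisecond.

t = x/V₂ + 2h·√(V₂²−V₁²)/(V₁V₂).
√(V₂²−V₁²) = √(5499²−1764²) = 5208.4 m/s; delay term = 2·38.8·5208.4/(1764·5499) = 0.04167 s.
t = 114.9/5499 + 0.04167 = 0.06256 s.

63 ms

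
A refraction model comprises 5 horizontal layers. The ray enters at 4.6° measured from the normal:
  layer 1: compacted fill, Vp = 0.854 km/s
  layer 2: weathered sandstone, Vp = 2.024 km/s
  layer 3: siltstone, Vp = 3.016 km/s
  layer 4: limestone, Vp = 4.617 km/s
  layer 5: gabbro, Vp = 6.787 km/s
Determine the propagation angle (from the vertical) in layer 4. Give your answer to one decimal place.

Ray parameter p = sin 4.6° / 0.854 = 9.3910e-02 s/km.
sin θ_4 = p·V_4 = 9.3910e-02 × 4.617 = 0.4336.
θ_4 = 25.70° from the vertical.

25.7°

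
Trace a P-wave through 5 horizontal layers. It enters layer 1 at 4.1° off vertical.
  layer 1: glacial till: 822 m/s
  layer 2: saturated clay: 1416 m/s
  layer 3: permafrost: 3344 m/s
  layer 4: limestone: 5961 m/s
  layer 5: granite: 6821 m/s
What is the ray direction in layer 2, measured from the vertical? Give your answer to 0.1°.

7.1°

Ray parameter p = sin 4.1° / 822 = 8.6980e-05 s/m.
sin θ_2 = p·V_2 = 8.6980e-05 × 1416 = 0.1232.
θ_2 = arcsin 0.1232 = 7.07°.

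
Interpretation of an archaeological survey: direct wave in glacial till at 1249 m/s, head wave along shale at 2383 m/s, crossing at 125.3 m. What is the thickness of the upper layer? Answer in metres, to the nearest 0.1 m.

35.0 m

h = (x_cross/2)·√((V₂−V₁)/(V₂+V₁)).
(V₂−V₁)/(V₂+V₁) = (2383−1249)/(2383+1249) = 0.3122; √ = 0.5588.
h = (125.3/2)·0.5588 = 35.01 m.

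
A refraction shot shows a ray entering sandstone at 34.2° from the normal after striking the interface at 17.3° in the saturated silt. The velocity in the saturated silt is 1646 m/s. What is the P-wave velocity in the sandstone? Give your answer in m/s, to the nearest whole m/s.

sin 17.3° = 0.2974; sin 34.2° = 0.5621.
V₂ = V₁·(sin θ₂/sin θ₁) = 1646·(0.5621/0.2974) = 3111.19 m/s.

3111 m/s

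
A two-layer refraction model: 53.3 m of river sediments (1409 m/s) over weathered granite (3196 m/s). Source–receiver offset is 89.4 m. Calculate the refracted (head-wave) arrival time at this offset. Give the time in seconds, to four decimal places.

0.0959 s

θ_c = arcsin(V₁/V₂) = arcsin(1409/3196) = 26.16°, cos θ_c = 0.8976.
Intercept time tᵢ = 2h cos θ_c / V₁ = 2·53.3·0.8976/1409 = 0.06791 s.
t = x/V₂ + tᵢ = 89.4/3196 + 0.06791 = 0.09588 s.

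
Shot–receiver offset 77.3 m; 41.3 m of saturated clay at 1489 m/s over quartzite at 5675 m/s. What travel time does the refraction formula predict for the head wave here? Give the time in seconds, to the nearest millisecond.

0.067 s

t = x/V₂ + 2h·√(V₂²−V₁²)/(V₁V₂).
√(V₂²−V₁²) = √(5675²−1489²) = 5476.2 m/s; delay term = 2·41.3·5476.2/(1489·5675) = 0.05353 s.
t = 77.3/5675 + 0.05353 = 0.06715 s.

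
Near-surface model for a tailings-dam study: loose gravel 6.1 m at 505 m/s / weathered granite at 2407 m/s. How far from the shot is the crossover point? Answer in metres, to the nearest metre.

θ_c = arcsin(505/2407) = 12.11°, so cos θ_c = 0.9777 and tᵢ = 2h cos θ_c/V₁ = 0.0236 s.
At crossover x/V₁ = x/V₂ + tᵢ ⇒ x = tᵢ/(1/V₁ − 1/V₂) = 0.02362/(1.9802e-03 − 4.1545e-04) = 15.10 m.

15 m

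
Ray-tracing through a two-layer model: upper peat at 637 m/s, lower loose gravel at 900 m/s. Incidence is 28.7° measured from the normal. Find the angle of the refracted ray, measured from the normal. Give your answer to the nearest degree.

sin θ₁/V₁ = sin θ₂/V₂ ⇒ sin θ₂ = 900·sin 28.7°/637 = 900·0.4802/637 = 0.6785.
θ₂ = arcsin 0.6785 = 42.73° from the normal.

43°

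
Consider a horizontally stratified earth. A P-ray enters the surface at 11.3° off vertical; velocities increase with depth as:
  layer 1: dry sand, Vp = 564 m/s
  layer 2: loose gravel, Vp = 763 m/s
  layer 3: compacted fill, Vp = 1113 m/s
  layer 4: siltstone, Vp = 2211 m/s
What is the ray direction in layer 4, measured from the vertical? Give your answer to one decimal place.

50.2°

Ray parameter p = sin 11.3° / 564 = 3.4742e-04 s/m.
sin θ_4 = p·V_4 = 3.4742e-04 × 2211 = 0.7682.
θ_4 = 50.19° from the vertical.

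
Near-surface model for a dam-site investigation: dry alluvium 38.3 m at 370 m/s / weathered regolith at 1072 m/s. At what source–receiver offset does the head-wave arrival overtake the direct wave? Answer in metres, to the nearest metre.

x_cross = 2h·√((V₂+V₁)/(V₂−V₁)).
(V₂+V₁)/(V₂−V₁) = (1072+370)/(1072−370) = 2.0541; √ = 1.4332.
x_cross = 2·38.3·1.4332 = 109.78 m.

110 m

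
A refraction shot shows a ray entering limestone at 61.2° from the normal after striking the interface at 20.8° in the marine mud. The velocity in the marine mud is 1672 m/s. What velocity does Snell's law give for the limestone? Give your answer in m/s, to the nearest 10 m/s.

4130 m/s

Snell's law: sin 20.8°/V₁ = sin 61.2°/V₂.
V₂ = V₁·sin 61.2°/sin 20.8° = 1672 × 2.4677 = 4126.04 m/s.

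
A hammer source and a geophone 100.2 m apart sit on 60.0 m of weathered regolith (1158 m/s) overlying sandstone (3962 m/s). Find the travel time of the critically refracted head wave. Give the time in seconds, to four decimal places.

θ_c = arcsin(V₁/V₂) = arcsin(1158/3962) = 16.99°, cos θ_c = 0.9563.
Intercept time tᵢ = 2h cos θ_c / V₁ = 2·60.0·0.9563/1158 = 0.09910 s.
t = x/V₂ + tᵢ = 100.2/3962 + 0.09910 = 0.12439 s.

0.1244 s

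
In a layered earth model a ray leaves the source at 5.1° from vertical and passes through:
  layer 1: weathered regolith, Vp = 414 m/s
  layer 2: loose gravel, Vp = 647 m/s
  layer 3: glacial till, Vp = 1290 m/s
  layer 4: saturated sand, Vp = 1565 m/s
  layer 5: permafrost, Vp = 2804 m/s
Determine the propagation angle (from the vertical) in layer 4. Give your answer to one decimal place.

Snell's law across each interface conserves sin θ / V, so sin θ_4 = V_4·sin θ₁/V₁.
sin θ_4 = 1565 × sin 5.1° / 414 = 0.3360.
θ_4 = 19.64° from the vertical.

19.6°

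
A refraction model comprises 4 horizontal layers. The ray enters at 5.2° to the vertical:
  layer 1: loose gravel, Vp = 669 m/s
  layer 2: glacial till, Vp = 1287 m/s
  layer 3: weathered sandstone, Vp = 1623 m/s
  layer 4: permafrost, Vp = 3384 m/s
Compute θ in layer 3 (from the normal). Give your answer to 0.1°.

12.7°

Ray parameter p = sin 5.2° / 669 = 1.3547e-04 s/m.
sin θ_3 = p·V_3 = 1.3547e-04 × 1623 = 0.2199.
θ_3 = 12.70° from the vertical.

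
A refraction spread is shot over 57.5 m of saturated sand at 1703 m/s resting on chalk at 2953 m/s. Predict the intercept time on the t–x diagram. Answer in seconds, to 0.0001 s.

tᵢ = 2h·√(V₂²−V₁²)/(V₁V₂).
√(V₂²−V₁²) = √(2953²−1703²) = 2412.5 m/s.
tᵢ = 2·57.5·2412.5/(1703·2953) = 0.05517 s.

0.0552 s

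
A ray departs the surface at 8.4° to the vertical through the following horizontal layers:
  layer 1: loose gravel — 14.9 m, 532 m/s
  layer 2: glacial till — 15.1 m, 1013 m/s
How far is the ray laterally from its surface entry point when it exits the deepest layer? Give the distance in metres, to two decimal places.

Apply Snell's law at each interface; in layer i the horizontal offset is hᵢ·tan θᵢ.
Layer 1: θ = 8.40°; offset = 14.9·tan 8.40° = 2.2002 m.
Layer 2: sin θ = 1013·sin 8.4°/532 = 0.2782, θ = 16.15°; offset = 15.1·tan 16.15° = 4.3728 m.
Σ offsets = 6.5731 m.

6.57 m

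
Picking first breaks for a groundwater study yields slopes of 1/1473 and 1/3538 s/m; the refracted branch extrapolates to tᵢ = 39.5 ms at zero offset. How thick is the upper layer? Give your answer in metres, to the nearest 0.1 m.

h = tᵢ·V₁·V₂ / (2·√(V₂²−V₁²)).
√(V₂²−V₁²) = √(3538² − 1473²) = 3216.8 m/s.
h = 0.0395 s × 1473 × 3538 / (2 × 3216.8) = 32.00 m.

32.0 m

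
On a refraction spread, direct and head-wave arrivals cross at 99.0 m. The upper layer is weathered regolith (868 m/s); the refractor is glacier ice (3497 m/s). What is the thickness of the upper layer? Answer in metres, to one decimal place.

x_cross = 2h·√((V₂+V₁)/(V₂−V₁)) → h = x_cross / (2·√((V₂+V₁)/(V₂−V₁))).
√((V₂+V₁)/(V₂−V₁)) = √((3497+868)/(3497−868)) = 1.2885.
h = 99.0 / (2·1.2885) = 38.42 m.

38.4 m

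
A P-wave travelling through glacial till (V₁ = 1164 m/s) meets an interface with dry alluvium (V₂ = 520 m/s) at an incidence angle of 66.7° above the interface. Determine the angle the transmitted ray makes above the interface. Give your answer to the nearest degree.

Convert to the normal: θ₁ = 90° − 66.7° = 23.3°.
sin θ₁/V₁ = sin θ₂/V₂ ⇒ sin θ₂ = 520·sin 23.3°/1164 = 520·0.3955/1164 = 0.1767.
θ₂ = sin⁻¹(0.1767) = 10.18° (from vertical).
From the interface: 90° − 10.18° = 79.82°.

80°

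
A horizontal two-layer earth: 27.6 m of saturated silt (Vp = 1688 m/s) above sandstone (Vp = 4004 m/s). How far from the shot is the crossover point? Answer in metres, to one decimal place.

86.5 m

θ_c = arcsin(1688/4004) = 24.93°, so cos θ_c = 0.9068 and tᵢ = 2h cos θ_c/V₁ = 0.0297 s.
At crossover x/V₁ = x/V₂ + tᵢ ⇒ x = tᵢ/(1/V₁ − 1/V₂) = 0.02965/(5.9242e-04 − 2.4975e-04) = 86.54 m.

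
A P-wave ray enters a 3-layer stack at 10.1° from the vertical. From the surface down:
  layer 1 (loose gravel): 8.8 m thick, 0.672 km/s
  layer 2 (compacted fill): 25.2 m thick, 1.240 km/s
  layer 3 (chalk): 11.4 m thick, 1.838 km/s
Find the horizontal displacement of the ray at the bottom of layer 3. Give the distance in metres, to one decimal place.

Ray parameter p = sin 10.1° / 0.672 km/s = 2.6096e-01 s/km.
Layer 1: θ = 10.10°; offset = 8.8·tan 10.10° = 1.568 m.
Layer 2: sin θ = p·1.240 = 0.3236 → θ = 18.88°; offset = 25.2·tan 18.88° = 8.618 m.
Layer 3: sin θ = p·1.838 = 0.4796 → θ = 28.66°; offset = 11.4·tan 28.66° = 6.232 m.
Σ offsets = 16.417 m.

16.4 m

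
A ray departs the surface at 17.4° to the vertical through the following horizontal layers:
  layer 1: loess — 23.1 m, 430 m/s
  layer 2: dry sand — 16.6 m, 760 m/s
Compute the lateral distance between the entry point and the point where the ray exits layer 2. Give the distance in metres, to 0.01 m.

Apply Snell's law at each interface; in layer i the horizontal offset is hᵢ·tan θᵢ.
Layer 1: θ = 17.40°; offset = 23.1·tan 17.40° = 7.2391 m.
Layer 2: sin θ = 760·sin 17.4°/430 = 0.5285, θ = 31.91°; offset = 16.6·tan 31.91° = 10.3353 m.
Total horizontal offset = 17.5744 m.

17.57 m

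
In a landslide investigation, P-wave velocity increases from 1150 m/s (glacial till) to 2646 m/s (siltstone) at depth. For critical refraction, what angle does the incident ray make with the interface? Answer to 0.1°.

Critical incidence: sin θ_c = V₁/V₂ = 1150/2646 = 0.4346.
θ_c = arcsin 0.4346 = 25.76°.
Measured from the interface: 90° − 25.76° = 64.24°.

64.2°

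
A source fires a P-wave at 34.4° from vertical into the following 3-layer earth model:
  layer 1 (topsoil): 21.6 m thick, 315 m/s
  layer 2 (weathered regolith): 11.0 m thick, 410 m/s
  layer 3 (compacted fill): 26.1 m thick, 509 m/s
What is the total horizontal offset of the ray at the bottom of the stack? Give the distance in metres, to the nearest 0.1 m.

Apply Snell's law at each interface; in layer i the horizontal offset is hᵢ·tan θᵢ.
Layer 1: θ = 34.40°; offset = 21.6·tan 34.40° = 14.790 m.
Layer 2: sin θ = 410·sin 34.4°/315 = 0.7354, θ = 47.34°; offset = 11.0·tan 47.34° = 11.936 m.
Layer 3: sin θ = 509·sin 34.4°/315 = 0.9129, θ = 65.91°; offset = 26.1·tan 65.91° = 58.378 m.
Total horizontal offset = 85.104 m.

85.1 m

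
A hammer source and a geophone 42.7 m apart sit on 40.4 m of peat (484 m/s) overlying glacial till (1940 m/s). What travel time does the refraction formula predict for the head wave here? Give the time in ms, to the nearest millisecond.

t = x/V₂ + 2h·√(V₂²−V₁²)/(V₁V₂).
√(V₂²−V₁²) = √(1940²−484²) = 1878.7 m/s; delay term = 2·40.4·1878.7/(484·1940) = 0.16166 s.
t = 42.7/1940 + 0.16166 = 0.18367 s.

184 ms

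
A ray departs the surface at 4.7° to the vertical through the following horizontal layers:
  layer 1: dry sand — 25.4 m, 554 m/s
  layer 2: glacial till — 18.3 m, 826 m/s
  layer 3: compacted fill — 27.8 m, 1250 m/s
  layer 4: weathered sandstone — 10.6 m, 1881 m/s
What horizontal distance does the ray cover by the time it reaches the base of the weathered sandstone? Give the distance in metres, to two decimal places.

12.64 m

p = sin θ₁/V₁ = sin 4.7°/554 = 1.4790e-04 s/m is conserved through the stack.
Layer 1: θ = 4.70°; offset = 25.4·tan 4.70° = 2.0883 m.
Layer 2: sin θ = p·826 = 0.1222 → θ = 7.02°; offset = 18.3·tan 7.02° = 2.2526 m.
Layer 3: sin θ = p·1250 = 0.1849 → θ = 10.65°; offset = 27.8·tan 10.65° = 5.2298 m.
Layer 4: sin θ = p·1881 = 0.2782 → θ = 16.15°; offset = 10.6·tan 16.15° = 3.0702 m.
Total horizontal offset = 12.6408 m.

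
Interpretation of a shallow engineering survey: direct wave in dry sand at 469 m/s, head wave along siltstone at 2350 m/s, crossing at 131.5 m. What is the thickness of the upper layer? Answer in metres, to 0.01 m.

h = (x_cross/2)·√((V₂−V₁)/(V₂+V₁)).
(V₂−V₁)/(V₂+V₁) = (2350−469)/(2350+469) = 0.6673; √ = 0.8169.
h = (131.5/2)·0.8169 = 53.71 m.

53.71 m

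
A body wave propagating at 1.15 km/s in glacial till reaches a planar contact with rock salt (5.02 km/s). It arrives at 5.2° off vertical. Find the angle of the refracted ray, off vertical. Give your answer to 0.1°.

Snell's law: sin θ₂ = (V₂/V₁)·sin θ₁ = (5.02/1.15)·sin 5.2° = 0.3956.
θ₂ = arcsin 0.3956 = 23.31° from the normal.

23.3°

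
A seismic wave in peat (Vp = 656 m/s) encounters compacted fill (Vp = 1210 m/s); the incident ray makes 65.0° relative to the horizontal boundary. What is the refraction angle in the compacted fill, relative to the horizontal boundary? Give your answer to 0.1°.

Angle from the normal: 90° − 65.0° = 25.0°.
Snell's law: sin θ₂ = (V₂/V₁)·sin θ₁ = (1210/656)·sin 25.0° = 0.7795.
θ₂ = sin⁻¹(0.7795) = 51.22° (from vertical).
From the interface: 90° − 51.22° = 38.78°.

38.8°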